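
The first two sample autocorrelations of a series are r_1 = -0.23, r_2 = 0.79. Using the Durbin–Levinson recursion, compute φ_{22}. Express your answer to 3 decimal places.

φ_{22} = (r_2 − r_1²) / (1 − r_1²)
r_1² = (-0.23)² = 0.0529
Numerator = 0.79 − 0.0529 = 0.7371; denominator = 1 − 0.0529 = 0.9471
φ_{22} = 0.7371 / 0.9471 = 0.778

0.778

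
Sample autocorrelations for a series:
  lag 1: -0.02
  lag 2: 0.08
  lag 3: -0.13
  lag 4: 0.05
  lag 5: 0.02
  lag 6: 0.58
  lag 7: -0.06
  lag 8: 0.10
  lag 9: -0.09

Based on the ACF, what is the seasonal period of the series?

The largest autocorrelation is r_6 = 0.58; the remaining lags stay at or below 0.10.
The dominant spike at lag 6 indicates a seasonal period of 6.

6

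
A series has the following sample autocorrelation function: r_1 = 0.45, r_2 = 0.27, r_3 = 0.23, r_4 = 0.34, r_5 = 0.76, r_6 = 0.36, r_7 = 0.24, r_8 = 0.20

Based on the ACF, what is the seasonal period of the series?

5

The largest autocorrelation is r_5 = 0.76; the remaining lags stay at or below 0.45. The elevated value at lag 1 (0.45), dropping to 0.27 at lag 2, reflects decaying short-term dependence rather than seasonality.
The dominant spike at lag 5 indicates a seasonal period of 5.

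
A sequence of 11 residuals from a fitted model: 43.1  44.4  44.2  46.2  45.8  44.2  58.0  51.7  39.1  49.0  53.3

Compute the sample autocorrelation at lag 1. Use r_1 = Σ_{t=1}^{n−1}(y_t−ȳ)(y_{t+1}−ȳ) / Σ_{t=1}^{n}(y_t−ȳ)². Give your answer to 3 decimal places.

0.016

Mean ȳ = (43.1 + 44.4 + 44.2 + 46.2 + 45.8 + 44.2 + 58.0 + 51.7 + 39.1 + 49.0 + 53.3)/11 = 47.1818
Numerator Σ_{t=1}^{10}(y_t−ȳ)(y_{t+1}−ȳ) = 4.5897
Denominator Σ(y_t−ȳ)² = 288.5564
r_1 = 4.5897 / 288.5564 = 0.016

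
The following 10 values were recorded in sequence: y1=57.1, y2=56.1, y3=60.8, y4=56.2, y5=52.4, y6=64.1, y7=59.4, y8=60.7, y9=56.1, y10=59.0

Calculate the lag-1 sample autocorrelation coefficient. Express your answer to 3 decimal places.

-0.285

Mean ȳ = (57.1 + 56.1 + 60.8 + 56.2 + 52.4 + 64.1 + 59.4 + 60.7 + 56.1 + 59.0)/10 = 58.1900
Numerator Σ_{t=1}^{9}(y_t−ȳ)(y_{t+1}−ȳ) = -27.8181
Denominator Σ(y_t−ȳ)² = 97.5690
r_1 = -27.8181 / 97.5690 = -0.285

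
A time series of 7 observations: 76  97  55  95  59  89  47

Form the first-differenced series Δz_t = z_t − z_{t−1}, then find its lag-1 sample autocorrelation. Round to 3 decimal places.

First differences Δz: 21, -42, 40, -36, 30, -42
Mean of differences = -4.8333
Numerator Σ(Δz_t−Δz̄)(Δz_{t+1}−Δz̄) = -6404.0278
Denominator Σ(Δz_t−Δz̄)² = 7624.8333
r_1(Δz) = -6404.0278 / 7624.8333 = -0.840

-0.840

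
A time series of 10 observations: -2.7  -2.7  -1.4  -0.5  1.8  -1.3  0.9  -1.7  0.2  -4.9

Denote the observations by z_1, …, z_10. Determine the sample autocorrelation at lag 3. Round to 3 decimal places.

Mean z̄ = (-2.7 − 2.7 − 1.4 − 0.5 + 1.8 − 1.3 + 0.9 − 1.7 + 0.2 − 4.9)/10 = -1.2300
Σ(z_t−z̄)(z_{t+3}−z̄) = (-1.0731) + (-4.4541) + (0.0119) + (1.5549) + (-1.4241) + (-0.1001) + (-7.8171) = -13.3017
Denominator Σ(z_t−z̄)² = 34.3410
r_3 = -13.3017 / 34.3410 = -0.387

-0.387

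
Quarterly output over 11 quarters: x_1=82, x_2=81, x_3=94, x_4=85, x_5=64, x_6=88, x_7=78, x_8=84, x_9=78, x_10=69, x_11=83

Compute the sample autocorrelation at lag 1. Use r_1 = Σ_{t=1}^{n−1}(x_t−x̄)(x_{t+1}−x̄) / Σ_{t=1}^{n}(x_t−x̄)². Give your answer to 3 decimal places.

-0.238

Mean x̄ = (82 + 81 + 94 + 85 + 64 + 88 + 78 + 84 + 78 + 69 + 83)/11 = 80.5455
Numerator Σ_{t=1}^{10}(x_t−x̄)(x_{t+1}−x̄) = -165.8430
Denominator Σ(x_t−x̄)² = 696.7273
r_1 = -165.8430 / 696.7273 = -0.238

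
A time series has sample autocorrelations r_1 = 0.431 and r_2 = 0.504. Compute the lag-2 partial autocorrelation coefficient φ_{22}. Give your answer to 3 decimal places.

0.391

φ_{22} = (r_2 − r_1²) / (1 − r_1²)
r_1² = (0.431)² = 0.185761
Numerator = 0.504 − 0.1858 = 0.3182; denominator = 1 − 0.1858 = 0.8142
φ_{22} = 0.3182 / 0.8142 = 0.391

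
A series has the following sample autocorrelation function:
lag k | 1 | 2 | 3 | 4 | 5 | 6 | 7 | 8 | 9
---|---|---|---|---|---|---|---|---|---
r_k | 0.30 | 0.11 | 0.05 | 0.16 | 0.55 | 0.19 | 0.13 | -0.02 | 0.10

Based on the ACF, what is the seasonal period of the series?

The largest autocorrelation is r_5 = 0.55; the remaining lags stay at or below 0.30. The elevated value at lag 1 (0.30), dropping to 0.11 at lag 2, reflects decaying short-term dependence rather than seasonality.
The dominant spike at lag 5 indicates a seasonal period of 5.

5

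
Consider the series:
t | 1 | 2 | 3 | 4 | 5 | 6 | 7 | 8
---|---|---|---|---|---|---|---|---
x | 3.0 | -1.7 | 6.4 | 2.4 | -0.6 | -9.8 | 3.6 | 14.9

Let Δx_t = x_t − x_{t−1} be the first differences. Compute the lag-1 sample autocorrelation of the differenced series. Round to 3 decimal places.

-0.030

First differences Δx: -4.7, 8.1, -4.0, -3.0, -9.2, 13.4, 11.3
Mean of differences = 1.7000
Numerator Σ(Δx_t−Δx̄)(Δx_{t+1}−Δx̄) = -14.6300
Denominator Σ(Δx_t−Δx̄)² = 484.3600
r_1(Δx) = -14.6300 / 484.3600 = -0.030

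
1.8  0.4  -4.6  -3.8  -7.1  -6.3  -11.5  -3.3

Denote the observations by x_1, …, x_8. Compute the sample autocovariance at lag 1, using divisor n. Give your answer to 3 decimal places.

Mean x̄ = (1.8 + 0.4 − 4.6 − 3.8 − 7.1 − 6.3 − 11.5 − 3.3)/8 = -4.3000
Deviations: 6.1000, 4.7000, -0.3000, 0.5000, -2.8000, -2.0000, -7.2000, 1.0000
Σ_{t=1}^{7}(x_t−x̄)(x_{t+1}−x̄) = 38.5100
γ_1 = 38.5100 / 8 = 4.814

4.814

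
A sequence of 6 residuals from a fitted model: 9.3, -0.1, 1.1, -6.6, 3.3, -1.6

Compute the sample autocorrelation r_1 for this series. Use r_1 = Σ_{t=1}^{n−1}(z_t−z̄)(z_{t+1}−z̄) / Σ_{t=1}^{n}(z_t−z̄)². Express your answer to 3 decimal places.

Mean z̄ = (9.3 − 0.1 + 1.1 − 6.6 + 3.3 − 1.6)/6 = 0.9000
Deviations from mean: 8.4000, -1.0000, 0.2000, -7.5000, 2.4000, -2.5000
Σ(z_t−z̄)(z_{t+1}−z̄) = (-8.4000) + (-0.2000) + (-1.5000) + (-18.0000) + (-6.0000) = -34.1000
Denominator Σ(z_t−z̄)² = 139.8600
r_1 = -34.1000 / 139.8600 = -0.244

-0.244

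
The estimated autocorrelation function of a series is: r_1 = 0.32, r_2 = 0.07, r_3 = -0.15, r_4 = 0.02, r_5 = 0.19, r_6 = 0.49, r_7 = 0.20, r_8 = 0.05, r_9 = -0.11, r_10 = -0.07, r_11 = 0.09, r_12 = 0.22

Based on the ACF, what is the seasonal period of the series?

The largest autocorrelation is r_6 = 0.49; the remaining lags stay at or below 0.32. The elevated value at lag 1 (0.32), dropping to 0.07 at lag 2, reflects decaying short-term dependence rather than seasonality.
The dominant spike at lag 6 indicates a seasonal period of 6.

6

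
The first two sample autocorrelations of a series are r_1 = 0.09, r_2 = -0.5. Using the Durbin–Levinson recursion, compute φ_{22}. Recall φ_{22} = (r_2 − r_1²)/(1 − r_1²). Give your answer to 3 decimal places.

-0.512

φ_{22} = (r_2 − r_1²) / (1 − r_1²)
r_1² = (0.09)² = 0.0081
Numerator = -0.5 − 0.0081 = -0.5081; denominator = 1 − 0.0081 = 0.9919
φ_{22} = -0.5081 / 0.9919 = -0.512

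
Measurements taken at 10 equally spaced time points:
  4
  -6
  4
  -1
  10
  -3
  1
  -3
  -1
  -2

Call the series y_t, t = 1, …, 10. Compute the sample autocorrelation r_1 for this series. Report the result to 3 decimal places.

Mean ȳ = (4 − 6 + 4 − 1 + 10 − 3 + 1 − 3 − 1 − 2)/10 = 0.3000
Numerator Σ_{t=1}^{9}(y_t−ȳ)(y_{t+1}−ȳ) = -93.3900
Denominator Σ(y_t−ȳ)² = 192.1000
r_1 = -93.3900 / 192.1000 = -0.486

-0.486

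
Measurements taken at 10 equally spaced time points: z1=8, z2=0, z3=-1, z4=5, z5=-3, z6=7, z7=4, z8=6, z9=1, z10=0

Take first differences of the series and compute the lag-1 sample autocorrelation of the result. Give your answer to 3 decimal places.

First differences Δz: -8, -1, 6, -8, 10, -3, 2, -5, -1
Mean of differences = -0.8889
Numerator Σ(Δz_t−Δz̄)(Δz_{t+1}−Δz̄) = -166.9012
Denominator Σ(Δz_t−Δz̄)² = 296.8889
r_1(Δz) = -166.9012 / 296.8889 = -0.562

-0.562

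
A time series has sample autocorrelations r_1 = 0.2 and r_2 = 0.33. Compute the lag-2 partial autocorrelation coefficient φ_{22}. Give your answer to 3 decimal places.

φ_{22} = (r_2 − r_1²) / (1 − r_1²)
r_1² = (0.2)² = 0.04
Numerator = 0.33 − 0.0400 = 0.2900; denominator = 1 − 0.0400 = 0.9600
φ_{22} = 0.2900 / 0.9600 = 0.302

0.302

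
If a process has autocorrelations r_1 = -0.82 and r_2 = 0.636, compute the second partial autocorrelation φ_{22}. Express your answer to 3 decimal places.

-0.111

φ_{22} = (r_2 − r_1²) / (1 − r_1²)
r_1² = (-0.82)² = 0.6724
Numerator = 0.636 − 0.6724 = -0.0364; denominator = 1 − 0.6724 = 0.3276
φ_{22} = -0.0364 / 0.3276 = -0.111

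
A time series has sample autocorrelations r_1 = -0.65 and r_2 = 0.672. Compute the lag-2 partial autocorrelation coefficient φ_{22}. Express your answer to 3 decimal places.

0.432

φ_{22} = (r_2 − r_1²) / (1 − r_1²)
r_1² = (-0.65)² = 0.4225
Numerator = 0.672 − 0.4225 = 0.2495; denominator = 1 − 0.4225 = 0.5775
φ_{22} = 0.2495 / 0.5775 = 0.432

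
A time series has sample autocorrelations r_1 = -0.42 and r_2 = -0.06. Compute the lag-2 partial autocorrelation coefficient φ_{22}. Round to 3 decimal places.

φ_{22} = (r_2 − r_1²) / (1 − r_1²)
r_1² = (-0.42)² = 0.1764
Numerator = -0.06 − 0.1764 = -0.2364; denominator = 1 − 0.1764 = 0.8236
φ_{22} = -0.2364 / 0.8236 = -0.287

-0.287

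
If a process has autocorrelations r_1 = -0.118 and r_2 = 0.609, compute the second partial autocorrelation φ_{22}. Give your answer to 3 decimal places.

0.603

φ_{22} = (r_2 − r_1²) / (1 − r_1²)
r_1² = (-0.118)² = 0.013924
Numerator = 0.609 − 0.0139 = 0.5951; denominator = 1 − 0.0139 = 0.9861
φ_{22} = 0.5951 / 0.9861 = 0.603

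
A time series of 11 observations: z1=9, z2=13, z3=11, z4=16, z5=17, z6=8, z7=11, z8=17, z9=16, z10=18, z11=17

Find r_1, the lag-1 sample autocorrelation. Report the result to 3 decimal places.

0.192

Mean z̄ = (9 + 13 + 11 + 16 + 17 + 8 + 11 + 17 + 16 + 18 + 17)/11 = 13.9091
Numerator Σ_{t=1}^{10}(z_t−z̄)(z_{t+1}−z̄) = 25.0826
Denominator Σ(z_t−z̄)² = 130.9091
r_1 = 25.0826 / 130.9091 = 0.192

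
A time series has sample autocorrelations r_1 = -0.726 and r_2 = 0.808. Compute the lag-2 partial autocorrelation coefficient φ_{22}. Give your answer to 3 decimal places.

φ_{22} = (r_2 − r_1²) / (1 − r_1²)
r_1² = (-0.726)² = 0.527076
Numerator = 0.808 − 0.5271 = 0.2809; denominator = 1 − 0.5271 = 0.4729
φ_{22} = 0.2809 / 0.4729 = 0.594

0.594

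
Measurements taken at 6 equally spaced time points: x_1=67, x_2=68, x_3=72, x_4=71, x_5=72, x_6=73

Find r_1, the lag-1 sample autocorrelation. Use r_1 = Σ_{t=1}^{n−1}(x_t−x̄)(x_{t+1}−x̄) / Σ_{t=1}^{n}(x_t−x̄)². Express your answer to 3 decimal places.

Mean x̄ = (67 + 68 + 72 + 71 + 72 + 73)/6 = 70.5000
Deviations from mean: -3.5000, -2.5000, 1.5000, 0.5000, 1.5000, 2.5000
Numerator Σ_{t=1}^{5}(x_t−x̄)(x_{t+1}−x̄) = 10.2500
Denominator Σ(x_t−x̄)² = 29.5000
r_1 = 10.2500 / 29.5000 = 0.347

0.347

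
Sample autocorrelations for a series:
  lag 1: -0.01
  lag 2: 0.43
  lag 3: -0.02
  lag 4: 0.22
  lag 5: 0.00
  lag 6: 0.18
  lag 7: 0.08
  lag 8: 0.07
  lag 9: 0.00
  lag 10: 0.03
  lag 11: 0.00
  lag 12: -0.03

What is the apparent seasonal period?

The largest autocorrelation is r_2 = 0.43, with weaker echoes at lags 4 (0.22) and 6 (0.18); the remaining lags stay at or below 0.08.
The dominant spike at lag 2 indicates a seasonal period of 2.

2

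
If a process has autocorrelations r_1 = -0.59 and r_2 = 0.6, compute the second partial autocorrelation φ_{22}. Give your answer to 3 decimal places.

φ_{22} = (r_2 − r_1²) / (1 − r_1²)
r_1² = (-0.59)² = 0.3481
Numerator = 0.6 − 0.3481 = 0.2519; denominator = 1 − 0.3481 = 0.6519
φ_{22} = 0.2519 / 0.6519 = 0.386

0.386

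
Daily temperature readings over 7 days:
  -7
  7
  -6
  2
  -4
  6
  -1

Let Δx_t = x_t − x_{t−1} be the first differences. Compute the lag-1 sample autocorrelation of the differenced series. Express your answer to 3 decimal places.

First differences Δx: 14, -13, 8, -6, 10, -7
Mean of differences = 1.0000
Numerator Σ(Δx_t−Δx̄)(Δx_{t+1}−Δx̄) = -464.0000
Denominator Σ(Δx_t−Δx̄)² = 608.0000
r_1(Δx) = -464.0000 / 608.0000 = -0.763

-0.763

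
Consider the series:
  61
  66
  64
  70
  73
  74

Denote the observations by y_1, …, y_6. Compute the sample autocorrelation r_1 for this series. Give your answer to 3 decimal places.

Mean ȳ = (61 + 66 + 64 + 70 + 73 + 74)/6 = 68.0000
Deviations from mean: -7.0000, -2.0000, -4.0000, 2.0000, 5.0000, 6.0000
Numerator Σ_{t=1}^{5}(y_t−ȳ)(y_{t+1}−ȳ) = 54.0000
Denominator Σ(y_t−ȳ)² = 134.0000
r_1 = 54.0000 / 134.0000 = 0.403

0.403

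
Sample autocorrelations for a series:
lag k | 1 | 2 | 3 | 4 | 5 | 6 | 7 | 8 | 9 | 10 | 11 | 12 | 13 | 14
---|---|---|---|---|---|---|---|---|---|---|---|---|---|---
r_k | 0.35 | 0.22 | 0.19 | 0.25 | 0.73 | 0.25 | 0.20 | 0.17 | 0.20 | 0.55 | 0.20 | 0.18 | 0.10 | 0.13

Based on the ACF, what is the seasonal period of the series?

The largest autocorrelation is r_5 = 0.73, with a weaker echo at lag 10 (0.55); the remaining lags stay at or below 0.35. The elevated value at lag 1 (0.35), dropping to 0.22 at lag 2, reflects decaying short-term dependence rather than seasonality.
The dominant spike at lag 5 indicates a seasonal period of 5.

5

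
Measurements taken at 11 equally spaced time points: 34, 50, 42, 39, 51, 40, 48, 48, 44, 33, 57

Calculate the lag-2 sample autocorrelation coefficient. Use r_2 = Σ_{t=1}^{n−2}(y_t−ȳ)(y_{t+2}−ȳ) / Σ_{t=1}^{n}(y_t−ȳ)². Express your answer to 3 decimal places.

-0.067

Mean ȳ = (34 + 50 + 42 + 39 + 51 + 40 + 48 + 48 + 44 + 33 + 57)/11 = 44.1818
Numerator Σ_{t=1}^{9}(y_t−ȳ)(y_{t+2}−ȳ) = -36.7934
Denominator Σ(y_t−ȳ)² = 551.6364
r_2 = -36.7934 / 551.6364 = -0.067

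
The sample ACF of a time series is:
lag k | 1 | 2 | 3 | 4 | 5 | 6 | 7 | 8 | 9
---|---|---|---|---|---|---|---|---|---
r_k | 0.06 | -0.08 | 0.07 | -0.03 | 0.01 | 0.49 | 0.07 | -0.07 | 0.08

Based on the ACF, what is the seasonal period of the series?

6

The largest autocorrelation is r_6 = 0.49; the remaining lags stay at or below 0.08.
The dominant spike at lag 6 indicates a seasonal period of 6.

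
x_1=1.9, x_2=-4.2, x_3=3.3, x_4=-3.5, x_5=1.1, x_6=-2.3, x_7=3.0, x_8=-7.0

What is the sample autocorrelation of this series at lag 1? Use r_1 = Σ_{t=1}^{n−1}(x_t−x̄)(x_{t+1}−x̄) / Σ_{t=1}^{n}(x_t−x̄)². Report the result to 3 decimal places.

-0.701

Mean x̄ = (1.9 − 4.2 + 3.3 − 3.5 + 1.1 − 2.3 + 3.0 − 7.0)/8 = -0.9625
Deviations from mean: 2.8625, -3.2375, 4.2625, -2.5375, 2.0625, -1.3375, 3.9625, -6.0375
Σ(x_t−x̄)(x_{t+1}−x̄) = (-9.2673) + (-13.7998) + (-10.8161) + (-5.2336) + (-2.7586) + (-5.2998) + (-23.9236) = -71.0989
Denominator Σ(x_t−x̄)² = 101.4788
r_1 = -71.0989 / 101.4788 = -0.701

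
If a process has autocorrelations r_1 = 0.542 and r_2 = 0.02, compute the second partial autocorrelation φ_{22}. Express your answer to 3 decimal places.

φ_{22} = (r_2 − r_1²) / (1 − r_1²)
r_1² = (0.542)² = 0.293764
Numerator = 0.02 − 0.2938 = -0.2738; denominator = 1 − 0.2938 = 0.7062
φ_{22} = -0.2738 / 0.7062 = -0.388

-0.388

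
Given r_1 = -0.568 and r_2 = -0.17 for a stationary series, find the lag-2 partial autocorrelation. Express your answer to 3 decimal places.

φ_{22} = (r_2 − r_1²) / (1 − r_1²)
r_1² = (-0.568)² = 0.322624
Numerator = -0.17 − 0.3226 = -0.4926; denominator = 1 − 0.3226 = 0.6774
φ_{22} = -0.4926 / 0.6774 = -0.727

-0.727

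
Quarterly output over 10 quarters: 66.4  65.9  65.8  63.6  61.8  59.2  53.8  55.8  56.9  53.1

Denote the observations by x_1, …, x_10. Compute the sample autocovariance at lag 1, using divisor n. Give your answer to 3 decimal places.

16.261

Mean x̄ = (66.4 + 65.9 + 65.8 + 63.6 + 61.8 + 59.2 + 53.8 + 55.8 + 56.9 + 53.1)/10 = 60.2300
Σ_{t=1}^{9}(x_t−x̄)(x_{t+1}−x̄) = 162.6131
γ_1 = 162.6131 / 10 = 16.261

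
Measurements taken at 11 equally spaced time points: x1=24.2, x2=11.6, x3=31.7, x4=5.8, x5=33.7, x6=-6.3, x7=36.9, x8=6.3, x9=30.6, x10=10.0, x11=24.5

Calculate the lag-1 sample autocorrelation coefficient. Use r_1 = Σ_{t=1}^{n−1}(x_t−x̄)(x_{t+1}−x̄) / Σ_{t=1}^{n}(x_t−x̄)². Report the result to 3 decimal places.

Mean x̄ = (24.2 + 11.6 + 31.7 + 5.8 + 33.7 − 6.3 + 36.9 + 6.3 + 30.6 + 10.0 + 24.5)/11 = 19.0000
Numerator Σ_{t=1}^{10}(x_t−x̄)(x_{t+1}−x̄) = -1847.4700
Denominator Σ(x_t−x̄)² = 2001.0200
r_1 = -1847.4700 / 2001.0200 = -0.923

-0.923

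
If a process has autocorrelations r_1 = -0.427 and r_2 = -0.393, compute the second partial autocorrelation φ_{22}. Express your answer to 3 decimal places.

φ_{22} = (r_2 − r_1²) / (1 − r_1²)
r_1² = (-0.427)² = 0.182329
Numerator = -0.393 − 0.1823 = -0.5753; denominator = 1 − 0.1823 = 0.8177
φ_{22} = -0.5753 / 0.8177 = -0.704

-0.704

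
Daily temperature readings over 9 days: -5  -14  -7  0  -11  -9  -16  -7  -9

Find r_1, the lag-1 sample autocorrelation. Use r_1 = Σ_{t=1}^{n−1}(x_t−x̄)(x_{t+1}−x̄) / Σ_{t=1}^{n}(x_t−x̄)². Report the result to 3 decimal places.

Mean x̄ = (-5 − 14 − 7 + 0 − 11 − 9 − 16 − 7 − 9)/9 = -8.6667
Numerator Σ_{t=1}^{8}(x_t−x̄)(x_{t+1}−x̄) = -43.7778
Denominator Σ(x_t−x̄)² = 182.0000
r_1 = -43.7778 / 182.0000 = -0.241

-0.241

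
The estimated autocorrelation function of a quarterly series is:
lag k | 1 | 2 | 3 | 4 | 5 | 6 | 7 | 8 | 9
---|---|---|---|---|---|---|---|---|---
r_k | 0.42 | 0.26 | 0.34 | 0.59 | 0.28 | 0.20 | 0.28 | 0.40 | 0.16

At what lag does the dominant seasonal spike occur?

The largest autocorrelation is r_4 = 0.59; the remaining lags stay at or below 0.42. The elevated value at lag 1 (0.42), dropping to 0.26 at lag 2, reflects decaying short-term dependence rather than seasonality.
The dominant spike at lag 4 indicates a seasonal period of 4.

4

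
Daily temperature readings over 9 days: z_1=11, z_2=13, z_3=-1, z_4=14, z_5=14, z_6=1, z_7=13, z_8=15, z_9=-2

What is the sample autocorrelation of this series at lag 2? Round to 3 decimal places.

Mean z̄ = (11 + 13 − 1 + 14 + 14 + 1 + 13 + 15 − 2)/9 = 8.6667
Numerator Σ_{t=1}^{7}(z_t−z̄)(z_{t+2}−z̄) = -163.5556
Denominator Σ(z_t−z̄)² = 406.0000
r_2 = -163.5556 / 406.0000 = -0.403

-0.403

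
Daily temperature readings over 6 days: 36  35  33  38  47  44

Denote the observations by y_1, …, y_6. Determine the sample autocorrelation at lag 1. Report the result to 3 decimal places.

Mean ȳ = (36 + 35 + 33 + 38 + 47 + 44)/6 = 38.8333
Σ(y_t−ȳ)(y_{t+1}−ȳ) = (10.8611) + (22.3611) + (4.8611) + (-6.8056) + (42.1944) = 73.4722
Denominator Σ(y_t−ȳ)² = 150.8333
r_1 = 73.4722 / 150.8333 = 0.487

0.487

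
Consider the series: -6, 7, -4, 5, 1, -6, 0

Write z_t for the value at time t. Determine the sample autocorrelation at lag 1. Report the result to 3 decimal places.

-0.556

Mean z̄ = (-6 + 7 − 4 + 5 + 1 − 6 + 0)/7 = -0.4286
Σ(z_t−z̄)(z_{t+1}−z̄) = (-41.3878) + (-26.5306) + (-19.3878) + (7.7551) + (-7.9592) + (-2.3878) = -89.8980
Denominator Σ(z_t−z̄)² = 161.7143
r_1 = -89.8980 / 161.7143 = -0.556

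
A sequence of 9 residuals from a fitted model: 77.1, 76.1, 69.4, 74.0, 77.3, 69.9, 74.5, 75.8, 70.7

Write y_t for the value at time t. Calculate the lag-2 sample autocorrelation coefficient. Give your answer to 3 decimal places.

Mean ȳ = (77.1 + 76.1 + 69.4 + 74.0 + 77.3 + 69.9 + 74.5 + 75.8 + 70.7)/9 = 73.8667
Σ(y_t−ȳ)(y_{t+2}−ȳ) = (-14.4422) + (0.2978) + (-15.3356) + (-0.5289) + (2.1744) + (-7.6689) + (-2.0056) = -37.5089
Denominator Σ(y_t−ȳ)² = 77.1000
r_2 = -37.5089 / 77.1000 = -0.486

-0.486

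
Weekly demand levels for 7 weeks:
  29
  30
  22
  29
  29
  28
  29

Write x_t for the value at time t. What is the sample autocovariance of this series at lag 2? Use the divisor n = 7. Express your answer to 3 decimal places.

-1.286

Mean x̄ = (29 + 30 + 22 + 29 + 29 + 28 + 29)/7 = 28.0000
Deviations: 1.0000, 2.0000, -6.0000, 1.0000, 1.0000, 0.0000, 1.0000
Σ_{t=1}^{5}(x_t−x̄)(x_{t+2}−x̄) = -9.0000
γ_2 = -9.0000 / 7 = -1.286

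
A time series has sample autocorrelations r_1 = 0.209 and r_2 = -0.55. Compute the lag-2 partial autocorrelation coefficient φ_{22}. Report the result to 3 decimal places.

φ_{22} = (r_2 − r_1²) / (1 − r_1²)
r_1² = (0.209)² = 0.043681
Numerator = -0.55 − 0.0437 = -0.5937; denominator = 1 − 0.0437 = 0.9563
φ_{22} = -0.5937 / 0.9563 = -0.621

-0.621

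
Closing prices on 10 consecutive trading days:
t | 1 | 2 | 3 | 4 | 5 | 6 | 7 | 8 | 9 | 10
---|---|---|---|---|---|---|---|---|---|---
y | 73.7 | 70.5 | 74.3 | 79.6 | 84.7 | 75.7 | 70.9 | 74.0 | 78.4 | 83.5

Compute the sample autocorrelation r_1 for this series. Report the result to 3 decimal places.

Mean ȳ = (73.7 + 70.5 + 74.3 + 79.6 + 84.7 + 75.7 + 70.9 + 74.0 + 78.4 + 83.5)/10 = 76.5300
Numerator Σ_{t=1}^{9}(y_t−ȳ)(y_{t+1}−ȳ) = 69.1861
Denominator Σ(y_t−ȳ)² = 216.3810
r_1 = 69.1861 / 216.3810 = 0.320

0.320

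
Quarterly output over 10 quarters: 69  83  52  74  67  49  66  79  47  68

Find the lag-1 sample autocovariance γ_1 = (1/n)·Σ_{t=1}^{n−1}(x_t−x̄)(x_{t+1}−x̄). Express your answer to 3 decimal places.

-59.996

Mean x̄ = (69 + 83 + 52 + 74 + 67 + 49 + 66 + 79 + 47 + 68)/10 = 65.4000
Σ_{t=1}^{9}(x_t−x̄)(x_{t+1}−x̄) = -599.9600
γ_1 = -599.9600 / 10 = -59.996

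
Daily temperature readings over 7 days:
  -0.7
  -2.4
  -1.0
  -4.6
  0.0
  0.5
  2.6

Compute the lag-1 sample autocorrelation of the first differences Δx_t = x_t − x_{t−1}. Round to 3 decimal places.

First differences Δx: -1.7, 1.4, -3.6, 4.6, 0.5, 2.1
Mean of differences = 0.5500
Numerator Σ(Δx_t−Δx̄)(Δx_{t+1}−Δx̄) = -22.5275
Denominator Σ(Δx_t−Δx̄)² = 41.8150
r_1(Δx) = -22.5275 / 41.8150 = -0.539

-0.539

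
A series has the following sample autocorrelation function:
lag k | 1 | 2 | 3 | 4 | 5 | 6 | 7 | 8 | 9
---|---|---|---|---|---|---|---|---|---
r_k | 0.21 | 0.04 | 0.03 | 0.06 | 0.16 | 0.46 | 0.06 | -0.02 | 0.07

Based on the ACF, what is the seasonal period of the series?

The largest autocorrelation is r_6 = 0.46; the remaining lags stay at or below 0.21. The elevated value at lag 1 (0.21), dropping to 0.04 at lag 2, reflects decaying short-term dependence rather than seasonality.
The dominant spike at lag 6 indicates a seasonal period of 6.

6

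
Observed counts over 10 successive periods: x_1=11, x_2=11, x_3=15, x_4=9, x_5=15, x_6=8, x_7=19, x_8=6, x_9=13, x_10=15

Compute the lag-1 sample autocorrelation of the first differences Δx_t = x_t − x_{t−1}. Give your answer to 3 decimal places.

-0.837

First differences Δx: 0, 4, -6, 6, -7, 11, -13, 7, 2
Mean of differences = 0.4444
Numerator Σ(Δx_t−Δx̄)(Δx_{t+1}−Δx̄) = -400.0864
Denominator Σ(Δx_t−Δx̄)² = 478.2222
r_1(Δx) = -400.0864 / 478.2222 = -0.837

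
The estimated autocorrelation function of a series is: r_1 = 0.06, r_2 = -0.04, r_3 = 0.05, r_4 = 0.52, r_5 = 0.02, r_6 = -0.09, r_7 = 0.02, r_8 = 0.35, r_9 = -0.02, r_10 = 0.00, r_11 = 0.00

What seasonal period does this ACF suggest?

The largest autocorrelation is r_4 = 0.52, with a weaker echo at lag 8 (0.35); the remaining lags stay at or below 0.06.
The dominant spike at lag 4 indicates a seasonal period of 4.

4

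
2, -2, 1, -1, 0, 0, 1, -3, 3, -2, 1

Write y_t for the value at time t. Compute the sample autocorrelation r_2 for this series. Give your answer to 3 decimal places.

0.471

Mean ȳ = (2 − 2 + 1 − 1 + 0 + 0 + 1 − 3 + 3 − 2 + 1)/11 = 0.0000
Numerator Σ_{t=1}^{9}(y_t−ȳ)(y_{t+2}−ȳ) = 16.0000
Denominator Σ(y_t−ȳ)² = 34.0000
r_2 = 16.0000 / 34.0000 = 0.471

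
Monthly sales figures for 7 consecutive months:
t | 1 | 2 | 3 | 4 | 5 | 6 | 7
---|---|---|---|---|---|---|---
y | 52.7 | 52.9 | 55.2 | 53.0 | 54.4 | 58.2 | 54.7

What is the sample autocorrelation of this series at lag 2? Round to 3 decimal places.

-0.205

Mean ȳ = (52.7 + 52.9 + 55.2 + 53.0 + 54.4 + 58.2 + 54.7)/7 = 54.4429
Deviations from mean: -1.7429, -1.5429, 0.7571, -1.4429, -0.0429, 3.7571, 0.2571
Numerator Σ_{t=1}^{5}(y_t−ȳ)(y_{t+2}−ȳ) = -4.5580
Denominator Σ(y_t−ȳ)² = 22.2571
r_2 = -4.5580 / 22.2571 = -0.205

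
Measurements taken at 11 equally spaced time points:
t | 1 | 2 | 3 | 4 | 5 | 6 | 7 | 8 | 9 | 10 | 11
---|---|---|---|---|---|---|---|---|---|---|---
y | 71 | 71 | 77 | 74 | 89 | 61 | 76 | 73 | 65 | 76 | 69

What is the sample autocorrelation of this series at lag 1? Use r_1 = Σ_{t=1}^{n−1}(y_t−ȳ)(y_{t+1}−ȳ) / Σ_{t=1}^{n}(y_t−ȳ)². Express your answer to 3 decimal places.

Mean ȳ = (71 + 71 + 77 + 74 + 89 + 61 + 76 + 73 + 65 + 76 + 69)/11 = 72.9091
Numerator Σ_{t=1}^{10}(y_t−ȳ)(y_{t+1}−ȳ) = -247.5537
Denominator Σ(y_t−ȳ)² = 522.9091
r_1 = -247.5537 / 522.9091 = -0.473

-0.473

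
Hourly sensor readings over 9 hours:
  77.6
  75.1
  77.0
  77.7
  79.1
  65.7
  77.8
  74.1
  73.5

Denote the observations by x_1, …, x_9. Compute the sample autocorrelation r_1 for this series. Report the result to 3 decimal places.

-0.372

Mean x̄ = (77.6 + 75.1 + 77.0 + 77.7 + 79.1 + 65.7 + 77.8 + 74.1 + 73.5)/9 = 75.2889
Numerator Σ_{t=1}^{8}(x_t−x̄)(x_{t+1}−x̄) = -48.9268
Denominator Σ(x_t−x̄)² = 131.5089
r_1 = -48.9268 / 131.5089 = -0.372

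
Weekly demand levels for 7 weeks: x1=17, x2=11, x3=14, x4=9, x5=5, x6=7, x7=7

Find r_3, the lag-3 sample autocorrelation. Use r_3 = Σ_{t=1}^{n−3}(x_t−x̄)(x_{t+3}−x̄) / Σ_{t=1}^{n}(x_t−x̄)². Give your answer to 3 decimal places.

-0.191

Mean x̄ = (17 + 11 + 14 + 9 + 5 + 7 + 7)/7 = 10.0000
Deviations from mean: 7.0000, 1.0000, 4.0000, -1.0000, -5.0000, -3.0000, -3.0000
Numerator Σ_{t=1}^{4}(x_t−x̄)(x_{t+3}−x̄) = -21.0000
Denominator Σ(x_t−x̄)² = 110.0000
r_3 = -21.0000 / 110.0000 = -0.191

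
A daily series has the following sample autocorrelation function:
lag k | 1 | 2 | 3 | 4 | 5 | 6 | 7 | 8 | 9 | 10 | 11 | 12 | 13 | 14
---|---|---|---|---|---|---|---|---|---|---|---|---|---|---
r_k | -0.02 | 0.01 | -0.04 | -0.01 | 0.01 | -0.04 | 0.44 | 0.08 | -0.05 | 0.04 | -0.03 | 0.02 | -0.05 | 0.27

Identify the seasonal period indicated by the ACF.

The largest autocorrelation is r_7 = 0.44, with a weaker echo at lag 14 (0.27); the remaining lags stay at or below 0.08.
The dominant spike at lag 7 indicates a seasonal period of 7.

7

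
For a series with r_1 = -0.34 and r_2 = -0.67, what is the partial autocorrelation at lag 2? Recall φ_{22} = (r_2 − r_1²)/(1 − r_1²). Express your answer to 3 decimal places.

-0.888

φ_{22} = (r_2 − r_1²) / (1 − r_1²)
r_1² = (-0.34)² = 0.1156
Numerator = -0.67 − 0.1156 = -0.7856; denominator = 1 − 0.1156 = 0.8844
φ_{22} = -0.7856 / 0.8844 = -0.888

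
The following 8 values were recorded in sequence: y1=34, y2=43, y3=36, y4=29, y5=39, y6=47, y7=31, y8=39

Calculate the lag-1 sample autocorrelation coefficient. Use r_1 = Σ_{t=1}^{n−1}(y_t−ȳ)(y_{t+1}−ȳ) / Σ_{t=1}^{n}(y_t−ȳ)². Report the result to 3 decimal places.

-0.335

Mean ȳ = (34 + 43 + 36 + 29 + 39 + 47 + 31 + 39)/8 = 37.2500
Σ(y_t−ȳ)(y_{t+1}−ȳ) = (-18.6875) + (-7.1875) + (10.3125) + (-14.4375) + (17.0625) + (-60.9375) + (-10.9375) = -84.8125
Denominator Σ(y_t−ȳ)² = 253.5000
r_1 = -84.8125 / 253.5000 = -0.335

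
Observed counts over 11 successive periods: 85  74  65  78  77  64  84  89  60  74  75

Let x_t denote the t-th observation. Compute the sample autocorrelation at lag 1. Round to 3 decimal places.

Mean x̄ = (85 + 74 + 65 + 78 + 77 + 64 + 84 + 89 + 60 + 74 + 75)/11 = 75.0000
Numerator Σ_{t=1}^{10}(x_t−x̄)(x_{t+1}−x̄) = -214.0000
Denominator Σ(x_t−x̄)² = 838.0000
r_1 = -214.0000 / 838.0000 = -0.255

-0.255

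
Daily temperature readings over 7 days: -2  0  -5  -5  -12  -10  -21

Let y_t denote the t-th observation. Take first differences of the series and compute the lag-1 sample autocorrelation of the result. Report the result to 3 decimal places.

First differences Δy: 2, -5, 0, -7, 2, -11
Mean of differences = -3.1667
Numerator Σ(Δy_t−Δȳ)(Δy_{t+1}−Δȳ) = -87.6944
Denominator Σ(Δy_t−Δȳ)² = 142.8333
r_1(Δy) = -87.6944 / 142.8333 = -0.614

-0.614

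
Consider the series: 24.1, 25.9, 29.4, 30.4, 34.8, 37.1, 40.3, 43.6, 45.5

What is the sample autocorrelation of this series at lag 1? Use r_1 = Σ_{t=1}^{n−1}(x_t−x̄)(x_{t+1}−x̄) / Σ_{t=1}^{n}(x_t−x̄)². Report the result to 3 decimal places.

0.686

Mean x̄ = (24.1 + 25.9 + 29.4 + 30.4 + 34.8 + 37.1 + 40.3 + 43.6 + 45.5)/9 = 34.5667
Numerator Σ_{t=1}^{8}(x_t−x̄)(x_{t+1}−x̄) = 321.7156
Denominator Σ(x_t−x̄)² = 469.2000
r_1 = 321.7156 / 469.2000 = 0.686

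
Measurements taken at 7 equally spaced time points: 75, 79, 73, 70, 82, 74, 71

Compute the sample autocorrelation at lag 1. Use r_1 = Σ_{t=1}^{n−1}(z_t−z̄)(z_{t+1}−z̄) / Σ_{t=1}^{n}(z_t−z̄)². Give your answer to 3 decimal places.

-0.321

Mean z̄ = (75 + 79 + 73 + 70 + 82 + 74 + 71)/7 = 74.8571
Numerator Σ_{t=1}^{6}(z_t−z̄)(z_{t+1}−z̄) = -35.5918
Denominator Σ(z_t−z̄)² = 110.8571
r_1 = -35.5918 / 110.8571 = -0.321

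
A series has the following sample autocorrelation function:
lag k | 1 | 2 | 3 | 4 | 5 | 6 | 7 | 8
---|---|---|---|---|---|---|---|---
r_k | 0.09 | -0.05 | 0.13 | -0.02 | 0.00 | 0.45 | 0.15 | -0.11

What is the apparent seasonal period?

The largest autocorrelation is r_6 = 0.45; the remaining lags stay at or below 0.15.
The dominant spike at lag 6 indicates a seasonal period of 6.

6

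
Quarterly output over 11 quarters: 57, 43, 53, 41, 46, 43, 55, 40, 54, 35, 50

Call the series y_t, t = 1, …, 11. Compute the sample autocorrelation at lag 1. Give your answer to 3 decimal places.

-0.667

Mean ȳ = (57 + 43 + 53 + 41 + 46 + 43 + 55 + 40 + 54 + 35 + 50)/11 = 47.0000
Numerator Σ_{t=1}^{10}(y_t−ȳ)(y_{t+1}−ȳ) = -347.0000
Denominator Σ(y_t−ȳ)² = 520.0000
r_1 = -347.0000 / 520.0000 = -0.667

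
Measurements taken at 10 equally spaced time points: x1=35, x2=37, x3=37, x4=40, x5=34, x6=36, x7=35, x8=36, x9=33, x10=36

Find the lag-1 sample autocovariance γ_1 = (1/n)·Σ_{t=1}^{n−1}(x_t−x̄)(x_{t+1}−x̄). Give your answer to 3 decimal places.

Mean x̄ = (35 + 37 + 37 + 40 + 34 + 36 + 35 + 36 + 33 + 36)/10 = 35.9000
Σ_{t=1}^{9}(x_t−x̄)(x_{t+1}−x̄) = -4.0100
γ_1 = -4.0100 / 10 = -0.401

-0.401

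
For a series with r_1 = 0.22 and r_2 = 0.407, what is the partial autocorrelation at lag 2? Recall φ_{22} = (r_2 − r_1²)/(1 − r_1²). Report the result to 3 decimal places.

0.377

φ_{22} = (r_2 − r_1²) / (1 − r_1²)
r_1² = (0.22)² = 0.0484
Numerator = 0.407 − 0.0484 = 0.3586; denominator = 1 − 0.0484 = 0.9516
φ_{22} = 0.3586 / 0.9516 = 0.377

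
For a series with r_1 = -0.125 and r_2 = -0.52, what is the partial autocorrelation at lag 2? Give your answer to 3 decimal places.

φ_{22} = (r_2 − r_1²) / (1 − r_1²)
r_1² = (-0.125)² = 0.015625
Numerator = -0.52 − 0.0156 = -0.5356; denominator = 1 − 0.0156 = 0.9844
φ_{22} = -0.5356 / 0.9844 = -0.544

-0.544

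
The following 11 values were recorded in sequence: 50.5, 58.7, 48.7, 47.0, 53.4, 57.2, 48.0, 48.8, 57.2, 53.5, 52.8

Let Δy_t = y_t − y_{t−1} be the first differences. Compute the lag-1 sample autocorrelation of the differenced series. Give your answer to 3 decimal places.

-0.290

First differences Δy: 8.2, -10.0, -1.7, 6.4, 3.8, -9.2, 0.8, 8.4, -3.7, -0.7
Mean of differences = 0.2300
Numerator Σ(Δy_t−Δȳ)(Δy_{t+1}−Δȳ) = -114.5069
Denominator Σ(Δy_t−Δȳ)² = 395.0210
r_1(Δy) = -114.5069 / 395.0210 = -0.290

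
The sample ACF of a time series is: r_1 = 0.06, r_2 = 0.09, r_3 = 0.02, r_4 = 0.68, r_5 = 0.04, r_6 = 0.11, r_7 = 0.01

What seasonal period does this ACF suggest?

The largest autocorrelation is r_4 = 0.68; the remaining lags stay at or below 0.11.
The dominant spike at lag 4 indicates a seasonal period of 4.

4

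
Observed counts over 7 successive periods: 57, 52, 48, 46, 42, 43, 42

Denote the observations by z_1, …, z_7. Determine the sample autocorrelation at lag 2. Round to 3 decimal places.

Mean z̄ = (57 + 52 + 48 + 46 + 42 + 43 + 42)/7 = 47.1429
Deviations from mean: 9.8571, 4.8571, 0.8571, -1.1429, -5.1429, -4.1429, -5.1429
Numerator Σ_{t=1}^{5}(z_t−z̄)(z_{t+2}−z̄) = 29.6735
Denominator Σ(z_t−z̄)² = 192.8571
r_2 = 29.6735 / 192.8571 = 0.154

0.154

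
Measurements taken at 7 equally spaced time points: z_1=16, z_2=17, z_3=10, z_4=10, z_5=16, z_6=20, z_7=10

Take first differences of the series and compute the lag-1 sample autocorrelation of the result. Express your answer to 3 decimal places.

-0.107

First differences Δz: 1, -7, 0, 6, 4, -10
Mean of differences = -1.0000
Numerator Σ(Δz_t−Δz̄)(Δz_{t+1}−Δz̄) = -21.0000
Denominator Σ(Δz_t−Δz̄)² = 196.0000
r_1(Δz) = -21.0000 / 196.0000 = -0.107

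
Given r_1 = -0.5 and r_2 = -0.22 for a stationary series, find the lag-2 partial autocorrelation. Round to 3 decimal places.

φ_{22} = (r_2 − r_1²) / (1 − r_1²)
r_1² = (-0.5)² = 0.25
Numerator = -0.22 − 0.2500 = -0.4700; denominator = 1 − 0.2500 = 0.7500
φ_{22} = -0.4700 / 0.7500 = -0.627

-0.627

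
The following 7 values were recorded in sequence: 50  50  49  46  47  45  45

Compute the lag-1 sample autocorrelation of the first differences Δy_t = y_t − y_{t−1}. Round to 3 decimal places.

First differences Δy: 0, -1, -3, 1, -2, 0
Mean of differences = -0.8333
Numerator Σ(Δy_t−Δȳ)(Δy_{t+1}−Δȳ) = -6.8611
Denominator Σ(Δy_t−Δȳ)² = 10.8333
r_1(Δy) = -6.8611 / 10.8333 = -0.633

-0.633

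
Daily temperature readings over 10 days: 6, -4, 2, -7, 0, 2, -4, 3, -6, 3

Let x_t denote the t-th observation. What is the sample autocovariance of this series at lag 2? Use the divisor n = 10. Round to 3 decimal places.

Mean x̄ = (6 − 4 + 2 − 7 + 0 + 2 − 4 + 3 − 6 + 3)/10 = -0.5000
Σ_{t=1}^{8}(x_t−x̄)(x_{t+2}−x̄) = 62.5000
γ_2 = 62.5000 / 10 = 6.250

6.250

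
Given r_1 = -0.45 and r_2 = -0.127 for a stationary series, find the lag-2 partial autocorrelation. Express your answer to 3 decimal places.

-0.413

φ_{22} = (r_2 − r_1²) / (1 − r_1²)
r_1² = (-0.45)² = 0.2025
Numerator = -0.127 − 0.2025 = -0.3295; denominator = 1 − 0.2025 = 0.7975
φ_{22} = -0.3295 / 0.7975 = -0.413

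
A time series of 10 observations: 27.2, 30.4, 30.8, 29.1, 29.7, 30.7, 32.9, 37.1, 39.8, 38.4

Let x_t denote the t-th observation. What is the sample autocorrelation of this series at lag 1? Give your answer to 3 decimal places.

0.674

Mean x̄ = (27.2 + 30.4 + 30.8 + 29.1 + 29.7 + 30.7 + 32.9 + 37.1 + 39.8 + 38.4)/10 = 32.6100
Numerator Σ_{t=1}^{9}(x_t−x̄)(x_{t+1}−x̄) = 112.7429
Denominator Σ(x_t−x̄)² = 167.3290
r_1 = 112.7429 / 167.3290 = 0.674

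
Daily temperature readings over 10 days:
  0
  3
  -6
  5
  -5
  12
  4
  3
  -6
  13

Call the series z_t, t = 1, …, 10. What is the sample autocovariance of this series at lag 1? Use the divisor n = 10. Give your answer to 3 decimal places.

Mean z̄ = (0 + 3 − 6 + 5 − 5 + 12 + 4 + 3 − 6 + 13)/10 = 2.3000
Σ_{t=1}^{9}(z_t−z̄)(z_{t+1}−z̄) = -197.2900
γ_1 = -197.2900 / 10 = -19.729

-19.729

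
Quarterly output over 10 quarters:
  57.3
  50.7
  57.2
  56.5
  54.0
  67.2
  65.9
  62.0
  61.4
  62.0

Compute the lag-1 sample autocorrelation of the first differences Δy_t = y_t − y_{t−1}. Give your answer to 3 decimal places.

-0.336

First differences Δy: -6.6, 6.5, -0.7, -2.5, 13.2, -1.3, -3.9, -0.6, 0.6
Mean of differences = 0.5222
Numerator Σ(Δy_t−Δȳ)(Δy_{t+1}−Δȳ) = -94.6705
Denominator Σ(Δy_t−Δȳ)² = 281.9556
r_1(Δy) = -94.6705 / 281.9556 = -0.336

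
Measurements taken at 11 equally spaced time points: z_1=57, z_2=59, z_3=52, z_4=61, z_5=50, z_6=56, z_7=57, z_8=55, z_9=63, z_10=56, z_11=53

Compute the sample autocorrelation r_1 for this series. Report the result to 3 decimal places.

-0.468

Mean z̄ = (57 + 59 + 52 + 61 + 50 + 56 + 57 + 55 + 63 + 56 + 53)/11 = 56.2727
Numerator Σ_{t=1}^{10}(z_t−z̄)(z_{t+1}−z̄) = -68.4380
Denominator Σ(z_t−z̄)² = 146.1818
r_1 = -68.4380 / 146.1818 = -0.468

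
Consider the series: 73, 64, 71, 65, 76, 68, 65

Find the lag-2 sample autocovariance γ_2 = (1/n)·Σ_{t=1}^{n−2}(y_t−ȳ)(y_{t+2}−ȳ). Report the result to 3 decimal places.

2.668

Mean ȳ = (73 + 64 + 71 + 65 + 76 + 68 + 65)/7 = 68.8571
Deviations: 4.1429, -4.8571, 2.1429, -3.8571, 7.1429, -0.8571, -3.8571
Σ_{t=1}^{5}(y_t−ȳ)(y_{t+2}−ȳ) = 18.6735
γ_2 = 18.6735 / 7 = 2.668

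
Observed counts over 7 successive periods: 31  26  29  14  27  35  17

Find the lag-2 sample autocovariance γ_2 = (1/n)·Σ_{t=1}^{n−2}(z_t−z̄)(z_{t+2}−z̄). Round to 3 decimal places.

Mean z̄ = (31 + 26 + 29 + 14 + 27 + 35 + 17)/7 = 25.5714
Deviations: 5.4286, 0.4286, 3.4286, -11.5714, 1.4286, 9.4286, -8.5714
Σ_{t=1}^{5}(z_t−z̄)(z_{t+2}−z̄) = -102.7959
γ_2 = -102.7959 / 7 = -14.685

-14.685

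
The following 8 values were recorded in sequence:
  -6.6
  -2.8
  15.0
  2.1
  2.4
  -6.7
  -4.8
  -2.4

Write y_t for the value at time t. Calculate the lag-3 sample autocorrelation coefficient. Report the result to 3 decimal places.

-0.378

Mean ȳ = (-6.6 − 2.8 + 15.0 + 2.1 + 2.4 − 6.7 − 4.8 − 2.4)/8 = -0.4750
Numerator Σ_{t=1}^{5}(y_t−ȳ)(y_{t+3}−ȳ) = -135.4594
Denominator Σ(y_t−ȳ)² = 358.4550
r_3 = -135.4594 / 358.4550 = -0.378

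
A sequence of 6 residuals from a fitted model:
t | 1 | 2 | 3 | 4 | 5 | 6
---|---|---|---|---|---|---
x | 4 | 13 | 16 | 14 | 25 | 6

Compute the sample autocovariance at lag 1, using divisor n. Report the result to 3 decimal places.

-11.500

Mean x̄ = (4 + 13 + 16 + 14 + 25 + 6)/6 = 13.0000
Deviations: -9.0000, 0.0000, 3.0000, 1.0000, 12.0000, -7.0000
Σ_{t=1}^{5}(x_t−x̄)(x_{t+1}−x̄) = -69.0000
γ_1 = -69.0000 / 6 = -11.500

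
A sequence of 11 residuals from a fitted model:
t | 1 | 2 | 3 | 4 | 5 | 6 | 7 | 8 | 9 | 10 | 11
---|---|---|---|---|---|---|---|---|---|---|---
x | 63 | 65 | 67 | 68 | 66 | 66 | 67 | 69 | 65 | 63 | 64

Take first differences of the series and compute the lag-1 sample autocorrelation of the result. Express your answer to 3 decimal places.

0.108

First differences Δx: 2, 2, 1, -2, 0, 1, 2, -4, -2, 1
Mean of differences = 0.1000
Numerator Σ(Δx_t−Δx̄)(Δx_{t+1}−Δx̄) = 4.1900
Denominator Σ(Δx_t−Δx̄)² = 38.9000
r_1(Δx) = 4.1900 / 38.9000 = 0.108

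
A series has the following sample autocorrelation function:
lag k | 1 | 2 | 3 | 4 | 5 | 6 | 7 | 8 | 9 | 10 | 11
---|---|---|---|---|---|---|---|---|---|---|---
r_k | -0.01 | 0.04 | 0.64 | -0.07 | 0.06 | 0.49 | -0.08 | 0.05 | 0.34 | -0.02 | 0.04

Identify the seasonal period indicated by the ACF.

3

The largest autocorrelation is r_3 = 0.64, with weaker echoes at lags 6 (0.49) and 9 (0.34); the remaining lags stay at or below 0.06.
The dominant spike at lag 3 indicates a seasonal period of 3.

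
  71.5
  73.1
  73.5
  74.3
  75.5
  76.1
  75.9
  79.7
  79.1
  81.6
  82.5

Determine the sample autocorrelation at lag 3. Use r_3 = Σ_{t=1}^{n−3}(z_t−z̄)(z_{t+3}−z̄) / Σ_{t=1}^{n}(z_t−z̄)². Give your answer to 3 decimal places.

0.221

Mean z̄ = (71.5 + 73.1 + 73.5 + 74.3 + 75.5 + 76.1 + 75.9 + 79.7 + 79.1 + 81.6 + 82.5)/11 = 76.6182
Numerator Σ_{t=1}^{8}(z_t−z̄)(z_{t+3}−z̄) = 28.8963
Denominator Σ(z_t−z̄)² = 130.7764
r_3 = 28.8963 / 130.7764 = 0.221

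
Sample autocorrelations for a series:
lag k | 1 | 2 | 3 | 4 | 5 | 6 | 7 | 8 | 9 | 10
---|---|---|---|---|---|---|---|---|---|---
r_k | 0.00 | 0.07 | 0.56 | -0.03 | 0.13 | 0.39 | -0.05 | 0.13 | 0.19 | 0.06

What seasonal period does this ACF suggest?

The largest autocorrelation is r_3 = 0.56, with weaker echoes at lags 6 (0.39) and 9 (0.19); the remaining lags stay at or below 0.13.
The dominant spike at lag 3 indicates a seasonal period of 3.

3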